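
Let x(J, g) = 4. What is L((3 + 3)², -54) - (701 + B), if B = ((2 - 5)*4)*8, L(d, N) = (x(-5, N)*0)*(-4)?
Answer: -605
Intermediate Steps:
L(d, N) = 0 (L(d, N) = (4*0)*(-4) = 0*(-4) = 0)
B = -96 (B = -3*4*8 = -12*8 = -96)
L((3 + 3)², -54) - (701 + B) = 0 - (701 - 96) = 0 - 1*605 = 0 - 605 = -605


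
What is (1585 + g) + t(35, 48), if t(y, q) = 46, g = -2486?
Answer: -855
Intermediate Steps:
(1585 + g) + t(35, 48) = (1585 - 2486) + 46 = -901 + 46 = -855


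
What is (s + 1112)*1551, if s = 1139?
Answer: 3491301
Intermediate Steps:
(s + 1112)*1551 = (1139 + 1112)*1551 = 2251*1551 = 3491301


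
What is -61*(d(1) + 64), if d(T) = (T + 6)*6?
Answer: -6466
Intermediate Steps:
d(T) = 36 + 6*T (d(T) = (6 + T)*6 = 36 + 6*T)
-61*(d(1) + 64) = -61*((36 + 6*1) + 64) = -61*((36 + 6) + 64) = -61*(42 + 64) = -61*106 = -6466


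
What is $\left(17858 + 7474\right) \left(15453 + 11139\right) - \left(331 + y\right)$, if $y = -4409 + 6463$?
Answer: $673626159$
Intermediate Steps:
$y = 2054$
$\left(17858 + 7474\right) \left(15453 + 11139\right) - \left(331 + y\right) = \left(17858 + 7474\right) \left(15453 + 11139\right) + \left(\left(-7 + 36 \left(-9\right)\right) - 2054\right) = 25332 \cdot 26592 - 2385 = 673628544 - 2385 = 673626159$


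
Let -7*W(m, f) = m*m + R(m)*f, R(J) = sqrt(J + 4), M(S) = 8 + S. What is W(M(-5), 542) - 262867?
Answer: -1840078/7 - 542*sqrt(7)/7 ≈ -2.6307e+5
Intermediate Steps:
R(J) = sqrt(4 + J)
W(m, f) = -m**2/7 - f*sqrt(4 + m)/7 (W(m, f) = -(m*m + sqrt(4 + m)*f)/7 = -(m**2 + f*sqrt(4 + m))/7 = -m**2/7 - f*sqrt(4 + m)/7)
W(M(-5), 542) - 262867 = (-(8 - 5)**2/7 - 1/7*542*sqrt(4 + (8 - 5))) - 262867 = (-1/7*3**2 - 1/7*542*sqrt(4 + 3)) - 262867 = (-1/7*9 - 1/7*542*sqrt(7)) - 262867 = (-9/7 - 542*sqrt(7)/7) - 262867 = -1840078/7 - 542*sqrt(7)/7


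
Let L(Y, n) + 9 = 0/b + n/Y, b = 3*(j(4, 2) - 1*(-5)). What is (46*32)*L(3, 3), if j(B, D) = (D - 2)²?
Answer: -11776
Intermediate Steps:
j(B, D) = (-2 + D)²
b = 15 (b = 3*((-2 + 2)² - 1*(-5)) = 3*(0² + 5) = 3*(0 + 5) = 3*5 = 15)
L(Y, n) = -9 + n/Y (L(Y, n) = -9 + (0/15 + n/Y) = -9 + (0*(1/15) + n/Y) = -9 + (0 + n/Y) = -9 + n/Y)
(46*32)*L(3, 3) = (46*32)*(-9 + 3/3) = 1472*(-9 + 3*(⅓)) = 1472*(-9 + 1) = 1472*(-8) = -11776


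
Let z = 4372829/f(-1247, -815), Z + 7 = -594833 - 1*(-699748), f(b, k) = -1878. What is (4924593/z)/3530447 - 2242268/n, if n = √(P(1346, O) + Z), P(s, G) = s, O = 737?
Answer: -9248385654/15438041024563 - 1121134*√11806/17709 ≈ -6878.8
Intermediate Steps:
Z = 104908 (Z = -7 + (-594833 - 1*(-699748)) = -7 + (-594833 + 699748) = -7 + 104915 = 104908)
z = -4372829/1878 (z = 4372829/(-1878) = 4372829*(-1/1878) = -4372829/1878 ≈ -2328.4)
n = 3*√11806 (n = √(1346 + 104908) = √106254 = 3*√11806 ≈ 325.97)
(4924593/z)/3530447 - 2242268/n = (4924593/(-4372829/1878))/3530447 - 2242268*√11806/35418 = (4924593*(-1878/4372829))*(1/3530447) - 1121134*√11806/17709 = -9248385654/4372829*1/3530447 - 1121134*√11806/17709 = -9248385654/15438041024563 - 1121134*√11806/17709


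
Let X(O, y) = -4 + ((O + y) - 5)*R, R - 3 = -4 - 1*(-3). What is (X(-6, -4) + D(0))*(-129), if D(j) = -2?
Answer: 4644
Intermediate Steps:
R = 2 (R = 3 + (-4 - 1*(-3)) = 3 + (-4 + 3) = 3 - 1 = 2)
X(O, y) = -14 + 2*O + 2*y (X(O, y) = -4 + ((O + y) - 5)*2 = -4 + (-5 + O + y)*2 = -4 + (-10 + 2*O + 2*y) = -14 + 2*O + 2*y)
(X(-6, -4) + D(0))*(-129) = ((-14 + 2*(-6) + 2*(-4)) - 2)*(-129) = ((-14 - 12 - 8) - 2)*(-129) = (-34 - 2)*(-129) = -36*(-129) = 4644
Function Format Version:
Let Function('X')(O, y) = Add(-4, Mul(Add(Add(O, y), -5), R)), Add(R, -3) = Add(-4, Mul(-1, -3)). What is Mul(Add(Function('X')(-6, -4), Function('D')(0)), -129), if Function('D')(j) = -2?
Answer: 4644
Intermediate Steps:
R = 2 (R = Add(3, Add(-4, Mul(-1, -3))) = Add(3, Add(-4, 3)) = Add(3, -1) = 2)
Function('X')(O, y) = Add(-14, Mul(2, O), Mul(2, y)) (Function('X')(O, y) = Add(-4, Mul(Add(Add(O, y), -5), 2)) = Add(-4, Mul(Add(-5, O, y), 2)) = Add(-4, Add(-10, Mul(2, O), Mul(2, y))) = Add(-14, Mul(2, O), Mul(2, y)))
Mul(Add(Function('X')(-6, -4), Function('D')(0)), -129) = Mul(Add(Add(-14, Mul(2, -6), Mul(2, -4)), -2), -129) = Mul(Add(Add(-14, -12, -8), -2), -129) = Mul(Add(-34, -2), -129) = Mul(-36, -129) = 4644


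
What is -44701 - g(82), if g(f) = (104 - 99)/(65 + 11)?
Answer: -3397281/76 ≈ -44701.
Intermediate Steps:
g(f) = 5/76
-44701 - g(82) = -44701 - 1*5/76 = -44701 - 5/76 = -3397281/76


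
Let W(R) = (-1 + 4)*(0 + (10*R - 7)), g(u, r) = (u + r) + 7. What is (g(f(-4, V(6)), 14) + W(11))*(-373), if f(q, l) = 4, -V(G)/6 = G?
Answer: -124582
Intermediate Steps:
V(G) = -6*G
g(u, r) = 7 + r + u (g(u, r) = (r + u) + 7 = 7 + r + u)
W(R) = -21 + 30*R (W(R) = 3*(0 + (-7 + 10*R)) = 3*(-7 + 10*R) = -21 + 30*R)
(g(f(-4, V(6)), 14) + W(11))*(-373) = ((7 + 14 + 4) + (-21 + 30*11))*(-373) = (25 + (-21 + 330))*(-373) = (25 + 309)*(-373) = 334*(-373) = -124582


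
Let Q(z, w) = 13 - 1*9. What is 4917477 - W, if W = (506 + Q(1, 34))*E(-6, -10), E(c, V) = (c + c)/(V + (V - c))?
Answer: 34419279/7 ≈ 4.9170e+6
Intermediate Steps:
Q(z, w) = 4 (Q(z, w) = 13 - 9 = 4)
E(c, V) = 2*c/(-c + 2*V) (E(c, V) = (2*c)/(-c + 2*V) = 2*c/(-c + 2*V))
W = 3060/7 (W = (506 + 4)*(2*(-6)/(-1*(-6) + 2*(-10))) = 510*(2*(-6)/(6 - 20)) = 510*(2*(-6)/(-14)) = 510*(2*(-6)*(-1/14)) = 510*(6/7) = 3060/7 ≈ 437.14)
4917477 - W = 4917477 - 1*3060/7 = 4917477 - 3060/7 = 34419279/7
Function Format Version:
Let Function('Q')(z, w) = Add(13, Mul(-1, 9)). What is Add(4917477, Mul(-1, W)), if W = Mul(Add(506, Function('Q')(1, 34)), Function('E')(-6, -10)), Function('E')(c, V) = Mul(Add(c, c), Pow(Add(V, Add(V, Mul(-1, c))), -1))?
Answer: Rational(34419279, 7) ≈ 4.9170e+6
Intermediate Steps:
Function('Q')(z, w) = 4 (Function('Q')(z, w) = Add(13, -9) = 4)
Function('E')(c, V) = Mul(2, c, Pow(Add(Mul(-1, c), Mul(2, V)), -1)) (Function('E')(c, V) = Mul(Mul(2, c), Pow(Add(Mul(-1, c), Mul(2, V)), -1)) = Mul(2, c, Pow(Add(Mul(-1, c), Mul(2, V)), -1)))
W = Rational(3060, 7) (W = Mul(Add(506, 4), Mul(2, -6, Pow(Add(Mul(-1, -6), Mul(2, -10)), -1))) = Mul(510, Mul(2, -6, Pow(Add(6, -20), -1))) = Mul(510, Mul(2, -6, Pow(-14, -1))) = Mul(510, Mul(2, -6, Rational(-1, 14))) = Mul(510, Rational(6, 7)) = Rational(3060, 7) ≈ 437.14)
Add(4917477, Mul(-1, W)) = Add(4917477, Mul(-1, Rational(3060, 7))) = Add(4917477, Rational(-3060, 7)) = Rational(34419279, 7)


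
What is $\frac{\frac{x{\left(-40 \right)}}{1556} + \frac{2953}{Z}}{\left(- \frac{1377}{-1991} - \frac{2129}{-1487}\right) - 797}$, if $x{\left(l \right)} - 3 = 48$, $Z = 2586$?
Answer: $- \frac{6997054123609}{4734674019803388} \approx -0.0014778$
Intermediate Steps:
$x{\left(l \right)} = 51$ ($x{\left(l \right)} = 3 + 48 = 51$)
$\frac{\frac{x{\left(-40 \right)}}{1556} + \frac{2953}{Z}}{\left(- \frac{1377}{-1991} - \frac{2129}{-1487}\right) - 797} = \frac{\frac{51}{1556} + \frac{2953}{2586}}{\left(- \frac{1377}{-1991} - \frac{2129}{-1487}\right) - 797} = \frac{51 \cdot \frac{1}{1556} + 2953 \cdot \frac{1}{2586}}{\left(\left(-1377\right) \left(- \frac{1}{1991}\right) - - \frac{2129}{1487}\right) - 797} = \frac{\frac{51}{1556} + \frac{2953}{2586}}{\left(\frac{1377}{1991} + \frac{2129}{1487}\right) - 797} = \frac{2363377}{2011908 \left(\frac{6286438}{2960617} - 797\right)} = \frac{2363377}{2011908 \left(- \frac{2353325311}{2960617}\right)} = \frac{2363377}{2011908} \left(- \frac{2960617}{2353325311}\right) = - \frac{6997054123609}{4734674019803388}$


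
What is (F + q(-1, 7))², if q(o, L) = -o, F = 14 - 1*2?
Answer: 169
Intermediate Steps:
F = 12 (F = 14 - 2 = 12)
(F + q(-1, 7))² = (12 - 1*(-1))² = (12 + 1)² = 13² = 169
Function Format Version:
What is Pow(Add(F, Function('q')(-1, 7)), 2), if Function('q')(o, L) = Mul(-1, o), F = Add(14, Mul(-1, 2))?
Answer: 169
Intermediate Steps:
F = 12 (F = Add(14, -2) = 12)
Pow(Add(F, Function('q')(-1, 7)), 2) = Pow(Add(12, Mul(-1, -1)), 2) = Pow(Add(12, 1), 2) = Pow(13, 2) = 169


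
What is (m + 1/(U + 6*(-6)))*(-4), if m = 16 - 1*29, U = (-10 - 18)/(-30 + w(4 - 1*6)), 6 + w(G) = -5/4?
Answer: 68425/1313 ≈ 52.113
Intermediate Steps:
w(G) = -29/4 (w(G) = -6 - 5/4 = -29/4)
U = 112/149 (U = (-10 - 18)/(-30 - 29/4) = -28/(-149/4) = -28*(-4/149) = 112/149 ≈ 0.75168)
m = -13 (m = 16 - 29 = -13)
(m + 1/(U + 6*(-6)))*(-4) = (-13 + 1/(112/149 + 6*(-6)))*(-4) = (-13 + 1/(112/149 - 36))*(-4) = (-13 + 1/(-5252/149))*(-4) = (-13 - 149/5252)*(-4) = -68425/5252*(-4) = 68425/1313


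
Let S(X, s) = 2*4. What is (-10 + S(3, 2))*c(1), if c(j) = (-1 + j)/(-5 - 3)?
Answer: 0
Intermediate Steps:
S(X, s) = 8
c(j) = ⅛ - j/8 (c(j) = (-1 + j)/(-8) = (-1 + j)*(-⅛) = ⅛ - j/8)
(-10 + S(3, 2))*c(1) = (-10 + 8)*(⅛ - ⅛*1) = -2*(⅛ - ⅛) = -2*0 = 0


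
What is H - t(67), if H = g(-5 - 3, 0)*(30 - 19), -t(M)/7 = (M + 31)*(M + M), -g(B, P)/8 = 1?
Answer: 91836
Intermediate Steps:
g(B, P) = -8 (g(B, P) = -8*1 = -8)
t(M) = -14*M*(31 + M) (t(M) = -7*(M + 31)*(M + M) = -7*(31 + M)*2*M = -14*M*(31 + M))
H = -88 (H = -8*(30 - 19) = -8*11 = -88)
H - t(67) = -88 - (-14)*67*(31 + 67) = -88 - (-14)*67*98 = -88 - 1*(-91924) = -88 + 91924 = 91836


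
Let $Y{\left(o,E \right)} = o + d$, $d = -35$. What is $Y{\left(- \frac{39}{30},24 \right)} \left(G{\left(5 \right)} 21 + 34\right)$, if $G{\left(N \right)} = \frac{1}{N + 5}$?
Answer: $- \frac{131043}{100} \approx -1310.4$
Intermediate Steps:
$G{\left(N \right)} = \frac{1}{5 + N}$
$Y{\left(o,E \right)} = -35 + o$ ($Y{\left(o,E \right)} = o - 35 = -35 + o$)
$Y{\left(- \frac{39}{30},24 \right)} \left(G{\left(5 \right)} 21 + 34\right) = \left(-35 - \frac{39}{30}\right) \left(\frac{1}{5 + 5} \cdot 21 + 34\right) = \left(-35 - \frac{13}{10}\right) \left(\frac{1}{10} \cdot 21 + 34\right) = - \frac{363 \left(\frac{21}{10} + 34\right)}{10} = \left(- \frac{363}{10}\right) \frac{361}{10} = - \frac{131043}{100}$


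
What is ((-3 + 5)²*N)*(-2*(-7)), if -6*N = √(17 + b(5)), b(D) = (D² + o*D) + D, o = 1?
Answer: -56*√13/3 ≈ -67.304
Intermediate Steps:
b(D) = D² + 2*D (b(D) = (D² + 1*D) + D = (D² + D) + D = (D + D²) + D = D² + 2*D)
N = -√13/3 (N = -√(17 + 5*(2 + 5))/6 = -√(17 + 5*7)/6 = -√(17 + 35)/6 = -√13/3 ≈ -1.2019)
((-3 + 5)²*N)*(-2*(-7)) = ((-3 + 5)²*(-√13/3))*(-2*(-7)) = (2²*(-√13/3))*14 = (4*(-√13/3))*14 = -4*√13/3*14 = -56*√13/3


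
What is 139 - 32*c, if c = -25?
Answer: 939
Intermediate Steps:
139 - 32*c = 139 - 32*(-25) = 139 + 800 = 939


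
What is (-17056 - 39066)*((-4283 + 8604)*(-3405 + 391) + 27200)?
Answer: 729378011868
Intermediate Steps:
(-17056 - 39066)*((-4283 + 8604)*(-3405 + 391) + 27200) = -56122*(4321*(-3014) + 27200) = -56122*(-13023494 + 27200) = -56122*(-12996294) = 729378011868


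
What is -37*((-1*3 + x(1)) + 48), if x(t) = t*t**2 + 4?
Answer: -1850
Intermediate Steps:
x(t) = 4 + t**3 (x(t) = t**3 + 4 = 4 + t**3)
-37*((-1*3 + x(1)) + 48) = -37*((-1*3 + (4 + 1**3)) + 48) = -37*((-3 + (4 + 1)) + 48) = -37*((-3 + 5) + 48) = -37*(2 + 48) = -37*50 = -1850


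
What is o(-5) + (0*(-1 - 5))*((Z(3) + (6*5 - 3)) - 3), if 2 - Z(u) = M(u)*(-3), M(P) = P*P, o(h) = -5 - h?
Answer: 0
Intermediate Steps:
M(P) = P**2
Z(u) = 2 + 3*u**2 (Z(u) = 2 - u**2*(-3) = 2 - (-3)*u**2 = 2 + 3*u**2)
o(-5) + (0*(-1 - 5))*((Z(3) + (6*5 - 3)) - 3) = (-5 - 1*(-5)) + (0*(-1 - 5))*(((2 + 3*3**2) + (6*5 - 3)) - 3) = (-5 + 5) + (0*(-6))*(((2 + 3*9) + (30 - 3)) - 3) = 0 + 0*(((2 + 27) + 27) - 3) = 0 + 0*((29 + 27) - 3) = 0 + 0*(56 - 3) = 0 + 0*53 = 0 + 0 = 0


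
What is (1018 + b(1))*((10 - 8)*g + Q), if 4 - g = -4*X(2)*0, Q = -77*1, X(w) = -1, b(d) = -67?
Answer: -65619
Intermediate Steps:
Q = -77
g = 4 (g = 4 - (-4*(-1))*0 = 4 - 4*0 = 4 - 1*0 = 4 + 0 = 4)
(1018 + b(1))*((10 - 8)*g + Q) = (1018 - 67)*((10 - 8)*4 - 77) = 951*(2*4 - 77) = 951*(8 - 77) = 951*(-69) = -65619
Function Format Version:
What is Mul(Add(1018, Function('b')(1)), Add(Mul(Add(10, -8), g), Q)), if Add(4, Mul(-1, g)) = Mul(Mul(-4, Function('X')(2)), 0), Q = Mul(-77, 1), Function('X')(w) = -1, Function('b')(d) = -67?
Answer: -65619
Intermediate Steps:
Q = -77
g = 4 (g = Add(4, Mul(-1, Mul(Mul(-4, -1), 0))) = Add(4, Mul(-1, Mul(4, 0))) = Add(4, Mul(-1, 0)) = Add(4, 0) = 4)
Mul(Add(1018, Function('b')(1)), Add(Mul(Add(10, -8), g), Q)) = Mul(Add(1018, -67), Add(Mul(Add(10, -8), 4), -77)) = Mul(951, Add(Mul(2, 4), -77)) = Mul(951, Add(8, -77)) = Mul(951, -69) = -65619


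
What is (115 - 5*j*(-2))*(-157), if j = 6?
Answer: -27475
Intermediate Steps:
(115 - 5*j*(-2))*(-157) = (115 - 5*6*(-2))*(-157) = (115 - 30*(-2))*(-157) = (115 + 60)*(-157) = 175*(-157) = -27475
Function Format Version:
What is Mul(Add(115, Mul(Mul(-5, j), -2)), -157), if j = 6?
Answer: -27475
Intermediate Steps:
Mul(Add(115, Mul(Mul(-5, j), -2)), -157) = Mul(Add(115, Mul(Mul(-5, 6), -2)), -157) = Mul(Add(115, Mul(-30, -2)), -157) = Mul(Add(115, 60), -157) = Mul(175, -157) = -27475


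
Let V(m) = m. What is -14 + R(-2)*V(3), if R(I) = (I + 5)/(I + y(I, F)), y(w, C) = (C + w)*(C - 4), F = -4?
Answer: -635/46 ≈ -13.804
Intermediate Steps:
y(w, C) = (-4 + C)*(C + w) (y(w, C) = (C + w)*(-4 + C) = (-4 + C)*(C + w))
R(I) = (5 + I)/(32 - 7*I) (R(I) = (I + 5)/(I + ((-4)² - 4*(-4) - 4*I - 4*I)) = (5 + I)/(I + (16 + 16 - 4*I - 4*I)) = (5 + I)/(I + (32 - 8*I)) = (5 + I)/(32 - 7*I))
-14 + R(-2)*V(3) = -14 + ((-5 - 1*(-2))/(-32 + 7*(-2)))*3 = -14 + ((-5 + 2)/(-32 - 14))*3 = -14 + (-3/(-46))*3 = -14 - 1/46*(-3)*3 = -14 + (3/46)*3 = -14 + 9/46 = -635/46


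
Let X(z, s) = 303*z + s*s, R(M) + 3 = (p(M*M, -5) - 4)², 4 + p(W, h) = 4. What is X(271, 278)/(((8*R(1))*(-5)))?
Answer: -159397/520 ≈ -306.53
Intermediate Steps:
p(W, h) = 0 (p(W, h) = -4 + 4 = 0)
R(M) = 13 (R(M) = -3 + (0 - 4)² = -3 + (-4)² = -3 + 16 = 13)
X(z, s) = s² + 303*z (X(z, s) = 303*z + s² = s² + 303*z)
X(271, 278)/(((8*R(1))*(-5))) = (278² + 303*271)/(((8*13)*(-5))) = (77284 + 82113)/((104*(-5))) = 159397/(-520) = 159397*(-1/520) = -159397/520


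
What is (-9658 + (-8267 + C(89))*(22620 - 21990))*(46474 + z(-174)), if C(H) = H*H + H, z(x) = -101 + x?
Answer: -7926270032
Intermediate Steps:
C(H) = H + H² (C(H) = H² + H = H + H²)
(-9658 + (-8267 + C(89))*(22620 - 21990))*(46474 + z(-174)) = (-9658 + (-8267 + 89*(1 + 89))*(22620 - 21990))*(46474 + (-101 - 174)) = (-9658 + (-8267 + 89*90)*630)*(46474 - 275) = (-9658 + (-8267 + 8010)*630)*46199 = (-9658 - 257*630)*46199 = (-9658 - 161910)*46199 = -171568*46199 = -7926270032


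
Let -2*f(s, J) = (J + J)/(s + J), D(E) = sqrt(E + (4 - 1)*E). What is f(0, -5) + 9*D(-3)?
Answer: -1 + 18*I*sqrt(3) ≈ -1.0 + 31.177*I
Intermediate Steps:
D(E) = 2*sqrt(E) (D(E) = sqrt(E + 3*E) = sqrt(4*E) = 2*sqrt(E))
f(s, J) = -J/(J + s) (f(s, J) = -(J + J)/(2*(s + J)) = -2*J/(2*(J + s)) = -J/(J + s))
f(0, -5) + 9*D(-3) = -1*(-5)/(-5 + 0) + 9*(2*sqrt(-3)) = -1*(-5)/(-5) + 9*(2*(I*sqrt(3))) = -1*(-5)*(-1/5) + 9*(2*I*sqrt(3)) = -1 + 18*I*sqrt(3)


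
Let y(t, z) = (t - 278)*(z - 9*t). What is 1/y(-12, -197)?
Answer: 1/25810 ≈ 3.8745e-5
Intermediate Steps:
y(t, z) = (-278 + t)*(z - 9*t)
1/y(-12, -197) = 1/(-278*(-197) - 9*(-12)² + 2502*(-12) - 12*(-197)) = 1/(54766 - 9*144 - 30024 + 2364) = 1/(54766 - 1296 - 30024 + 2364) = 1/25810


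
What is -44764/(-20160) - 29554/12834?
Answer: -295937/3593520 ≈ -0.082353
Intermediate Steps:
-44764/(-20160) - 29554/12834 = -44764*(-1/20160) - 29554*1/12834 = 11191/5040 - 14777/6417 = -295937/3593520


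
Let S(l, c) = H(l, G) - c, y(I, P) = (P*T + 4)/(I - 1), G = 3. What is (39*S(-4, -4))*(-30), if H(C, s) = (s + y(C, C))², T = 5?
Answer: -248274/5 ≈ -49655.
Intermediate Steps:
y(I, P) = (4 + 5*P)/(-1 + I) (y(I, P) = (P*5 + 4)/(I - 1) = (5*P + 4)/(-1 + I) = (4 + 5*P)/(-1 + I))
H(C, s) = (s + (4 + 5*C)/(-1 + C))²
S(l, c) = -c + (1 + 8*l)²/(-1 + l)² (S(l, c) = (4 + 5*l + 3*(-1 + l))²/(-1 + l)² - c = (4 + 5*l + (-3 + 3*l))²/(-1 + l)² - c = (1 + 8*l)²/(-1 + l)² - c = -c + (1 + 8*l)²/(-1 + l)²)
(39*S(-4, -4))*(-30) = (39*(-1*(-4) + (1 + 8*(-4))²/(-1 - 4)²))*(-30) = (39*(4 + (1 - 32)²/(-5)²))*(-30) = (39*(4 + (-31)²*(1/25)))*(-30) = (39*(4 + 961*(1/25)))*(-30) = (39*(4 + 961/25))*(-30) = (39*(1061/25))*(-30) = (41379/25)*(-30) = -248274/5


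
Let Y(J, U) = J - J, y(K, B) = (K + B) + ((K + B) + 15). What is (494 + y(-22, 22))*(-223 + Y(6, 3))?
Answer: -113507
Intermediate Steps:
y(K, B) = 15 + 2*B + 2*K (y(K, B) = (B + K) + ((B + K) + 15) = (B + K) + (15 + B + K) = 15 + 2*B + 2*K)
Y(J, U) = 0
(494 + y(-22, 22))*(-223 + Y(6, 3)) = (494 + (15 + 2*22 + 2*(-22)))*(-223 + 0) = (494 + (15 + 44 - 44))*(-223) = (494 + 15)*(-223) = 509*(-223) = -113507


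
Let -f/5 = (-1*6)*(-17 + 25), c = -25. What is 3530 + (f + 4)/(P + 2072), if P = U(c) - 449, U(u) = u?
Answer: 2820592/799 ≈ 3530.2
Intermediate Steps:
P = -474 (P = -25 - 449 = -474)
f = 240 (f = -5*(-1*6)*(-17 + 25) = -(-30)*8 = -5*(-48) = 240)
3530 + (f + 4)/(P + 2072) = 3530 + (240 + 4)/(-474 + 2072) = 3530 + 244/1598 = 3530 + 244*(1/1598) = 3530 + 122/799 = 2820592/799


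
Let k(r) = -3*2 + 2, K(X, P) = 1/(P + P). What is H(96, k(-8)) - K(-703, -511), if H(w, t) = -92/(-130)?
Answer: 47077/66430 ≈ 0.70867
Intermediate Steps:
K(X, P) = 1/(2*P)
k(r) = -4 (k(r) = -6 + 2 = -4)
H(w, t) = 46/65 (H(w, t) = -92*(-1/130) = 46/65)
H(96, k(-8)) - K(-703, -511) = 46/65 - 1/(2*(-511)) = 46/65 - (-1)/(2*511) = 46/65 - 1*(-1/1022) = 46/65 + 1/1022 = 47077/66430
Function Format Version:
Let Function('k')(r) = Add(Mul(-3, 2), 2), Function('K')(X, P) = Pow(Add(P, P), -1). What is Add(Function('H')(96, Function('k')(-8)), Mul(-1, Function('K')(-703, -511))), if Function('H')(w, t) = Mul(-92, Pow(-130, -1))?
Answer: Rational(47077, 66430) ≈ 0.70867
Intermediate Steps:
Function('K')(X, P) = Mul(Rational(1, 2), Pow(P, -1)) (Function('K')(X, P) = Pow(Mul(2, P), -1) = Mul(Rational(1, 2), Pow(P, -1)))
Function('k')(r) = -4 (Function('k')(r) = Add(-6, 2) = -4)
Function('H')(w, t) = Rational(46, 65) (Function('H')(w, t) = Mul(-92, Rational(-1, 130)) = Rational(46, 65))
Add(Function('H')(96, Function('k')(-8)), Mul(-1, Function('K')(-703, -511))) = Add(Rational(46, 65), Mul(-1, Mul(Rational(1, 2), Pow(-511, -1)))) = Add(Rational(46, 65), Mul(-1, Mul(Rational(1, 2), Rational(-1, 511)))) = Add(Rational(46, 65), Mul(-1, Rational(-1, 1022))) = Add(Rational(46, 65), Rational(1, 1022)) = Rational(47077, 66430)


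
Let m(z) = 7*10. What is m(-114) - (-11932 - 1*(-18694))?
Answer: -6692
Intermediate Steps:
m(z) = 70
m(-114) - (-11932 - 1*(-18694)) = 70 - (-11932 - 1*(-18694)) = 70 - (-11932 + 18694) = 70 - 1*6762 = 70 - 6762 = -6692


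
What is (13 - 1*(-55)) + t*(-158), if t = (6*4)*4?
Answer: -15100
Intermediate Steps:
t = 96 (t = 24*4 = 96)
(13 - 1*(-55)) + t*(-158) = (13 - 1*(-55)) + 96*(-158) = (13 + 55) - 15168 = 68 - 15168 = -15100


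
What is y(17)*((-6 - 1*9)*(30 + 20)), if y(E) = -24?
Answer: 18000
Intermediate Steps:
y(17)*((-6 - 1*9)*(30 + 20)) = -24*(-6 - 1*9)*(30 + 20) = -24*(-6 - 9)*50 = -(-360)*50 = -24*(-750) = 18000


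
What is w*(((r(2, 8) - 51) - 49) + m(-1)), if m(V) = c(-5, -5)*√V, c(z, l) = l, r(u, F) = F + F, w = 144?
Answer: -12096 - 720*I ≈ -12096.0 - 720.0*I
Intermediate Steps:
r(u, F) = 2*F
m(V) = -5*√V
w*(((r(2, 8) - 51) - 49) + m(-1)) = 144*(((2*8 - 51) - 49) - 5*I) = 144*(((16 - 51) - 49) - 5*I) = 144*((-35 - 49) - 5*I) = 144*(-84 - 5*I) = -12096 - 720*I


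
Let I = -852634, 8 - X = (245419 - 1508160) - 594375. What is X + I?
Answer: 1004490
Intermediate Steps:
X = 1857124 (X = 8 - ((245419 - 1508160) - 594375) = 8 - (-1262741 - 594375) = 8 - 1*(-1857116) = 8 + 1857116 = 1857124)
X + I = 1857124 - 852634 = 1004490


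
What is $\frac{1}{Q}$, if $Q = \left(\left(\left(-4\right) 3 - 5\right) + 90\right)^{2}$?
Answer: $\frac{1}{5329} \approx 0.00018765$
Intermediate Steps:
$Q = 5329$ ($Q = \left(\left(-12 - 5\right) + 90\right)^{2} = \left(-17 + 90\right)^{2} = 73^{2} = 5329$)
$\frac{1}{Q} = \frac{1}{5329}$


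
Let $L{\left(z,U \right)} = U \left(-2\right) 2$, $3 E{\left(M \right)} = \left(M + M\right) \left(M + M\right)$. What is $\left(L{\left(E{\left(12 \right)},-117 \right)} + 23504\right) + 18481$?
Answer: $42453$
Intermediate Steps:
$E{\left(M \right)} = \frac{4 M^{2}}{3}$ ($E{\left(M \right)} = \frac{\left(M + M\right) \left(M + M\right)}{3} = \frac{2 M 2 M}{3} = \frac{4 M^{2}}{3}$)
$L{\left(z,U \right)} = - 4 U$ ($L{\left(z,U \right)} = - 2 U 2 = - 4 U$)
$\left(L{\left(E{\left(12 \right)},-117 \right)} + 23504\right) + 18481 = \left(\left(-4\right) \left(-117\right) + 23504\right) + 18481 = \left(468 + 23504\right) + 18481 = 23972 + 18481 = 42453$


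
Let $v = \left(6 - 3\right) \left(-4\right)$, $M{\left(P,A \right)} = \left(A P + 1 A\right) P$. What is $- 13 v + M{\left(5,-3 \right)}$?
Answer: $66$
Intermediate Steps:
$M{\left(P,A \right)} = P \left(A + A P\right)$ ($M{\left(P,A \right)} = \left(A P + A\right) P = \left(A + A P\right) P = P \left(A + A P\right)$)
$v = -12$ ($v = 3 \left(-4\right) = -12$)
$- 13 v + M{\left(5,-3 \right)} = \left(-13\right) \left(-12\right) - 15 \left(1 + 5\right) = 156 - 15 \cdot 6 = 156 - 90 = 66$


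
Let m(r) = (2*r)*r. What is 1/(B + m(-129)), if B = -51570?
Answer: -1/18288 ≈ -5.4681e-5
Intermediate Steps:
m(r) = 2*r²
1/(B + m(-129)) = 1/(-51570 + 2*(-129)²) = 1/(-51570 + 2*16641) = 1/(-51570 + 33282) = 1/(-18288) = -1/18288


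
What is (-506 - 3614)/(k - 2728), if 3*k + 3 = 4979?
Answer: 1545/401 ≈ 3.8529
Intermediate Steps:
k = 4976/3 (k = -1 + (⅓)*4979 = -1 + 4979/3 = 4976/3 ≈ 1658.7)
(-506 - 3614)/(k - 2728) = (-506 - 3614)/(4976/3 - 2728) = -4120/(-3208/3) = -4120*(-3/3208) = 1545/401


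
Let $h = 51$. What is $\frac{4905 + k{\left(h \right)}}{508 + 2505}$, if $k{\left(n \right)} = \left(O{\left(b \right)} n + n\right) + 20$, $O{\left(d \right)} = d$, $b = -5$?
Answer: $\frac{4721}{3013} \approx 1.5669$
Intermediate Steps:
$k{\left(n \right)} = 20 - 4 n$ ($k{\left(n \right)} = \left(- 5 n + n\right) + 20 = - 4 n + 20 = 20 - 4 n$)
$\frac{4905 + k{\left(h \right)}}{508 + 2505} = \frac{4905 + \left(20 - 204\right)}{508 + 2505} = \frac{4905 + \left(20 - 204\right)}{3013} = \left(4905 - 184\right) \frac{1}{3013} = 4721 \cdot \frac{1}{3013} = \frac{4721}{3013}$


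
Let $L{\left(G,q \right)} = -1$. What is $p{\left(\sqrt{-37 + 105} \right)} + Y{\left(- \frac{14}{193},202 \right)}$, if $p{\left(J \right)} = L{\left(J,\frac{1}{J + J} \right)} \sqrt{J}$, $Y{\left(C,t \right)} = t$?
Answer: $202 - \sqrt{2} \sqrt[4]{17} \approx 199.13$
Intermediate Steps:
$p{\left(J \right)} = - \sqrt{J}$
$p{\left(\sqrt{-37 + 105} \right)} + Y{\left(- \frac{14}{193},202 \right)} = - \sqrt{\sqrt{-37 + 105}} + 202 = - \sqrt{\sqrt{68}} + 202 = - \sqrt{2 \sqrt{17}} + 202 = - \sqrt{2} \sqrt[4]{17} + 202 = 202 - \sqrt{2} \sqrt[4]{17}$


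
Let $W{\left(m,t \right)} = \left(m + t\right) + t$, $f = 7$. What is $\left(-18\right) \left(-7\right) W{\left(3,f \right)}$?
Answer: $2142$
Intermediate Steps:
$W{\left(m,t \right)} = m + 2 t$
$\left(-18\right) \left(-7\right) W{\left(3,f \right)} = \left(-18\right) \left(-7\right) \left(3 + 2 \cdot 7\right) = 126 \left(3 + 14\right) = 126 \cdot 17 = 2142$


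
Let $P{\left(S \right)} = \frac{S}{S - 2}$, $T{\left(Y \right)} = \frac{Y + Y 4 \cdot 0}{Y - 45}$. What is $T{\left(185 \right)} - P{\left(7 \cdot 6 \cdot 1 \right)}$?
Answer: $\frac{19}{70} \approx 0.27143$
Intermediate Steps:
$T{\left(Y \right)} = \frac{Y}{-45 + Y}$ ($T{\left(Y \right)} = \frac{Y + 4 Y 0}{-45 + Y} = \frac{Y + 0}{-45 + Y} = \frac{Y}{-45 + Y}$)
$P{\left(S \right)} = \frac{S}{-2 + S}$ ($P{\left(S \right)} = \frac{S}{S - 2} = \frac{S}{-2 + S}$)
$T{\left(185 \right)} - P{\left(7 \cdot 6 \cdot 1 \right)} = \frac{185}{-45 + 185} - \frac{7 \cdot 6 \cdot 1}{-2 + 7 \cdot 6 \cdot 1} = \frac{185}{140} - \frac{42 \cdot 1}{-2 + 42 \cdot 1} = 185 \cdot \frac{1}{140} - \frac{42}{-2 + 42} = \frac{37}{28} - \frac{42}{40} = \frac{37}{28} - 42 \cdot \frac{1}{40} = \frac{37}{28} - \frac{21}{20} = \frac{19}{70}$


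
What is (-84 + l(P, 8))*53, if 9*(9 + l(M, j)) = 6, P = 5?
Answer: -14681/3 ≈ -4893.7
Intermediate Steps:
l(M, j) = -25/3 (l(M, j) = -9 + (⅑)*6 = -9 + ⅔ = -25/3)
(-84 + l(P, 8))*53 = (-84 - 25/3)*53 = -277/3*53 = -14681/3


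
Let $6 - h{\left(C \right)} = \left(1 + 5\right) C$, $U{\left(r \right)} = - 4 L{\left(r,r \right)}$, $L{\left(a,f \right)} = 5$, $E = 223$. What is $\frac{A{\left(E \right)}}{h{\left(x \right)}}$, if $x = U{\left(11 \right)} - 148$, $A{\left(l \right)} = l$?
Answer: $\frac{223}{1014} \approx 0.21992$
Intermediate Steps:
$U{\left(r \right)} = -20$ ($U{\left(r \right)} = \left(-4\right) 5 = -20$)
$x = -168$ ($x = -20 - 148 = -168$)
$h{\left(C \right)} = 6 - 6 C$ ($h{\left(C \right)} = 6 - \left(1 + 5\right) C = 6 - 6 C$)
$\frac{A{\left(E \right)}}{h{\left(x \right)}} = \frac{223}{6 - -1008} = \frac{223}{6 + 1008} = \frac{223}{1014}$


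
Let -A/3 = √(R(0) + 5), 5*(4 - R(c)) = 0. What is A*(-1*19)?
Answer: 171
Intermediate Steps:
R(c) = 4 (R(c) = 4 - ⅕*0 = 4 + 0 = 4)
A = -9 (A = -3*√(4 + 5) = -3*√9 = -3*3 = -9)
A*(-1*19) = -(-9)*19 = -9*(-19) = 171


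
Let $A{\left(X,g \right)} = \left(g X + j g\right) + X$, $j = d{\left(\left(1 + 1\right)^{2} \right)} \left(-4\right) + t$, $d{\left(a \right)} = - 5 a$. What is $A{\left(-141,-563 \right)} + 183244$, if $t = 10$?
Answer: $211816$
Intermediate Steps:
$j = 90$ ($j = - 5 \left(1 + 1\right)^{2} \left(-4\right) + 10 = - 5 \cdot 2^{2} \left(-4\right) + 10 = \left(-5\right) 4 \left(-4\right) + 10 = \left(-20\right) \left(-4\right) + 10 = 80 + 10 = 90$)
$A{\left(X,g \right)} = X + 90 g + X g$ ($A{\left(X,g \right)} = \left(g X + 90 g\right) + X = \left(X g + 90 g\right) + X = \left(90 g + X g\right) + X = X + 90 g + X g$)
$A{\left(-141,-563 \right)} + 183244 = \left(-141 + 90 \left(-563\right) - -79383\right) + 183244 = \left(-141 - 50670 + 79383\right) + 183244 = 28572 + 183244 = 211816$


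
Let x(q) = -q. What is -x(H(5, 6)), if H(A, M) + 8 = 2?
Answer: -6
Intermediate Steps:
H(A, M) = -6 (H(A, M) = -8 + 2 = -6)
-x(H(5, 6)) = -(-1)*(-6) = -1*6 = -6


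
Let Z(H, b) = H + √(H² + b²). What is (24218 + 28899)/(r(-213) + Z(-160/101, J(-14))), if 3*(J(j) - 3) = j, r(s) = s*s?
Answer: 2190490953777/1870905995104 - 796755*√19417/1870905995104 ≈ 1.1708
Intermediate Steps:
r(s) = s²
J(j) = 3 + j/3
(24218 + 28899)/(r(-213) + Z(-160/101, J(-14))) = (24218 + 28899)/((-213)² + (-160/101 + √((-160/101)² + (3 + (⅓)*(-14))²))) = 53117/(45369 + (-160*1/101 + √((-160*1/101)² + (3 - 14/3)²))) = 53117/(45369 + (-160/101 + √((-160/101)² + (-5/3)²))) = 53117/(45369 + (-160/101 + √(25600/10201 + 25/9))) = 53117/(45369 + (-160/101 + √(485425/91809))) = 53117/(45369 + (-160/101 + 5*√19417/303)) = 53117/(4582109/101 + 5*√19417/303)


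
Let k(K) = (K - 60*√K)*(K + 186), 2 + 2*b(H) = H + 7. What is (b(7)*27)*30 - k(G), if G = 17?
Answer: 1409 + 12180*√17 ≈ 51628.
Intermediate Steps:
b(H) = 5/2 + H/2 (b(H) = -1 + (H + 7)/2 = -1 + (7 + H)/2 = -1 + (7/2 + H/2) = 5/2 + H/2)
k(K) = (186 + K)*(K - 60*√K) (k(K) = (K - 60*√K)*(186 + K) = (186 + K)*(K - 60*√K))
(b(7)*27)*30 - k(G) = ((5/2 + (½)*7)*27)*30 - (17² - 11160*√17 - 1020*√17 + 186*17) = ((5/2 + 7/2)*27)*30 - (289 - 11160*√17 - 1020*√17 + 3162) = (6*27)*30 - (289 - 11160*√17 - 1020*√17 + 3162) = 162*30 - (3451 - 12180*√17) = 4860 + (-3451 + 12180*√17) = 1409 + 12180*√17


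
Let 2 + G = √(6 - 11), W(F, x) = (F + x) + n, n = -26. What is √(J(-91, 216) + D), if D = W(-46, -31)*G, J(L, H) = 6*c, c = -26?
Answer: √(50 - 103*I*√5) ≈ 11.952 - 9.6353*I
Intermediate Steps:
W(F, x) = -26 + F + x (W(F, x) = (F + x) - 26 = -26 + F + x)
G = -2 + I*√5 (G = -2 + √(6 - 11) = -2 + √(-5) = -2 + I*√5 ≈ -2.0 + 2.2361*I)
J(L, H) = -156 (J(L, H) = 6*(-26) = -156)
D = 206 - 103*I*√5 (D = (-26 - 46 - 31)*(-2 + I*√5) = -103*(-2 + I*√5) = 206 - 103*I*√5 ≈ 206.0 - 230.31*I)
√(J(-91, 216) + D) = √(-156 + (206 - 103*I*√5)) = √(50 - 103*I*√5)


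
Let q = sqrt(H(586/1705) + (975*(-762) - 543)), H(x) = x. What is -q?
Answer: -I*sqrt(2161351739195)/1705 ≈ -862.26*I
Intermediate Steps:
q = I*sqrt(2161351739195)/1705 (q = sqrt(586/1705 + (975*(-762) - 543)) = sqrt(586*(1/1705) + (-742950 - 543)) = sqrt(586/1705 - 743493) = sqrt(-1267654979/1705) = I*sqrt(2161351739195)/1705 ≈ 862.26*I)
-q = -I*sqrt(2161351739195)/1705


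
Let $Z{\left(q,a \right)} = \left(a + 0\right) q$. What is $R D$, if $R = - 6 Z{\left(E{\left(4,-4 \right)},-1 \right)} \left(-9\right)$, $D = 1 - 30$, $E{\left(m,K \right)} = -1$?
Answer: $-1566$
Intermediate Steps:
$Z{\left(q,a \right)} = a q$
$D = -29$ ($D = 1 - 30 = -29$)
$R = 54$ ($R = - 6 \left(\left(-1\right) \left(-1\right)\right) \left(-9\right) = \left(-6\right) 1 \left(-9\right) = \left(-6\right) \left(-9\right) = 54$)
$R D = 54 \left(-29\right) = -1566$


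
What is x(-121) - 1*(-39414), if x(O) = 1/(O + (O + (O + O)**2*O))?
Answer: 279306759203/7086486 ≈ 39414.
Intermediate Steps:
x(O) = 1/(2*O + 4*O**3) (x(O) = 1/(O + (O + (2*O)**2*O)) = 1/(O + (O + (4*O**2)*O)) = 1/(O + (O + 4*O**3)) = 1/(2*O + 4*O**3))
x(-121) - 1*(-39414) = 1/(2*(-121) + 4*(-121)**3) - 1*(-39414) = 1/(-242 + 4*(-1771561)) + 39414 = 1/(-242 - 7086244) + 39414 = 1/(-7086486) + 39414 = -1/7086486 + 39414 = 279306759203/7086486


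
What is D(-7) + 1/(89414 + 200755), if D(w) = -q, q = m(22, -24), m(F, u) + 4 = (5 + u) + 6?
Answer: 4932874/290169 ≈ 17.000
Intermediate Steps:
m(F, u) = 7 + u (m(F, u) = -4 + ((5 + u) + 6) = -4 + (11 + u) = 7 + u)
q = -17 (q = 7 - 24 = -17)
D(w) = 17 (D(w) = -1*(-17) = 17)
D(-7) + 1/(89414 + 200755) = 17 + 1/(89414 + 200755) = 17 + 1/290169 = 4932874/290169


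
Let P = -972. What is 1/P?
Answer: -1/972 ≈ -0.0010288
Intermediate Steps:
1/P = 1/(-972) = -1/972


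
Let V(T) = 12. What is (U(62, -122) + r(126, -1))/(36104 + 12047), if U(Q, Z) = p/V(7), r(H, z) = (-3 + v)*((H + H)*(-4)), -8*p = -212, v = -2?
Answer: 121013/1155624 ≈ 0.10472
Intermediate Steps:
p = 53/2 (p = -1/8*(-212) = 53/2 ≈ 26.500)
r(H, z) = 40*H (r(H, z) = (-3 - 2)*((H + H)*(-4)) = -5*2*H*(-4) = -(-40)*H = 40*H)
U(Q, Z) = 53/24 (U(Q, Z) = (53/2)/12 = (53/2)*(1/12) = 53/24)
(U(62, -122) + r(126, -1))/(36104 + 12047) = (53/24 + 40*126)/(36104 + 12047) = (53/24 + 5040)/48151 = (121013/24)*(1/48151) = 121013/1155624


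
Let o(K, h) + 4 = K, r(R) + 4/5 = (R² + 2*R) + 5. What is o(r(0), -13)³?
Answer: 1/125 ≈ 0.0080000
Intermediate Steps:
r(R) = 21/5 + R² + 2*R (r(R) = -⅘ + ((R² + 2*R) + 5) = -⅘ + (5 + R² + 2*R) = 21/5 + R² + 2*R)
o(K, h) = -4 + K
o(r(0), -13)³ = (-4 + (21/5 + 0² + 2*0))³ = (-4 + (21/5 + 0 + 0))³ = (-4 + 21/5)³ = (⅕)³ = 1/125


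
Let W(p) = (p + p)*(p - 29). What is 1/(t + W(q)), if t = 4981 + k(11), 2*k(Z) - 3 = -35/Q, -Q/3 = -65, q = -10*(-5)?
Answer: 39/276214 ≈ 0.00014119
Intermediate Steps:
q = 50
Q = 195 (Q = -3*(-65) = 195)
W(p) = 2*p*(-29 + p) (W(p) = (2*p)*(-29 + p) = 2*p*(-29 + p))
k(Z) = 55/39 (k(Z) = 3/2 + (-35/195)/2 = 3/2 + (-35*1/195)/2 = 3/2 + (½)*(-7/39) = 3/2 - 7/78 = 55/39)
t = 194314/39 (t = 4981 + 55/39 = 194314/39 ≈ 4982.4)
1/(t + W(q)) = 1/(194314/39 + 2*50*(-29 + 50)) = 1/(194314/39 + 2*50*21) = 1/(194314/39 + 2100) = 1/(276214/39) = 39/276214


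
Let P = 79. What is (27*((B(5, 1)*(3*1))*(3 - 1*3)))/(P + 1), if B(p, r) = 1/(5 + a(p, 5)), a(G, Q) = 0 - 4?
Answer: 0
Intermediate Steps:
a(G, Q) = -4
B(p, r) = 1 (B(p, r) = 1/(5 - 4) = 1/1 = 1)
(27*((B(5, 1)*(3*1))*(3 - 1*3)))/(P + 1) = (27*((1*(3*1))*(3 - 1*3)))/(79 + 1) = (27*((1*3)*(3 - 3)))/80 = (27*(3*0))*(1/80) = (27*0)*(1/80) = 0*(1/80) = 0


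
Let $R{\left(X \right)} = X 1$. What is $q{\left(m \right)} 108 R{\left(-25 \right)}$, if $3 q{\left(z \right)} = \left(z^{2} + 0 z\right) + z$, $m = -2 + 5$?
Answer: $-10800$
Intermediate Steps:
$m = 3$
$R{\left(X \right)} = X$
$q{\left(z \right)} = \frac{z}{3} + \frac{z^{2}}{3}$ ($q{\left(z \right)} = \frac{\left(z^{2} + 0 z\right) + z}{3} = \frac{\left(z^{2} + 0\right) + z}{3} = \frac{z^{2} + z}{3} = \frac{z + z^{2}}{3} = \frac{z}{3} + \frac{z^{2}}{3}$)
$q{\left(m \right)} 108 R{\left(-25 \right)} = \frac{1}{3} \cdot 3 \left(1 + 3\right) 108 \left(-25\right) = \frac{1}{3} \cdot 3 \cdot 4 \left(-2700\right) = 4 \left(-2700\right) = -10800$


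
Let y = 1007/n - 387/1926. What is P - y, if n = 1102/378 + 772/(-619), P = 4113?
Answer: 146574264707/41764454 ≈ 3509.5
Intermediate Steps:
n = 195161/116991 (n = 1102*(1/378) + 772*(-1/619) = 551/189 - 772/619 = 195161/116991 ≈ 1.6682)
y = 25202934595/41764454 (y = 1007/(195161/116991) - 387/1926 = 1007*(116991/195161) - 387*1/1926 = 117809937/195161 - 43/214 = 25202934595/41764454 ≈ 603.45)
P - y = 4113 - 1*25202934595/41764454 = 4113 - 25202934595/41764454 = 146574264707/41764454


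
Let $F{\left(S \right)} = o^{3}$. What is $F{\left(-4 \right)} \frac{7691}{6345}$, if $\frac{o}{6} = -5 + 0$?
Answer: $- \frac{1538200}{47} \approx -32728.0$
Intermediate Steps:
$o = -30$ ($o = 6 \left(-5 + 0\right) = 6 \left(-5\right) = -30$)
$F{\left(S \right)} = -27000$ ($F{\left(S \right)} = \left(-30\right)^{3} = -27000$)
$F{\left(-4 \right)} \frac{7691}{6345} = - 27000 \cdot \frac{7691}{6345} = - 27000 \cdot 7691 \cdot \frac{1}{6345} = \left(-27000\right) \frac{7691}{6345} = - \frac{1538200}{47}$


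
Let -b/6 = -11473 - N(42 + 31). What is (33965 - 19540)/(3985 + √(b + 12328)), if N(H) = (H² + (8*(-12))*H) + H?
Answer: 11496725/3161739 - 2885*√71530/3161739 ≈ 3.3922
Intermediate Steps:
N(H) = H² - 95*H (N(H) = (H² - 96*H) + H = H² - 95*H)
b = 59202 (b = -6*(-11473 - (42 + 31)*(-95 + (42 + 31))) = -6*(-11473 - 73*(-95 + 73)) = -6*(-11473 - 73*(-22)) = -6*(-11473 - 1*(-1606)) = -6*(-11473 + 1606) = -6*(-9867) = 59202)
(33965 - 19540)/(3985 + √(b + 12328)) = (33965 - 19540)/(3985 + √(59202 + 12328)) = 14425/(3985 + √71530)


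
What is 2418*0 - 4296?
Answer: -4296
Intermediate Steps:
2418*0 - 4296 = 0 - 4296 = -4296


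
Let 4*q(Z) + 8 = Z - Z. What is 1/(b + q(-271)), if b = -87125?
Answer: -1/87127 ≈ -1.1478e-5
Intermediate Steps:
q(Z) = -2 (q(Z) = -2 + (Z - Z)/4 = -2 + (¼)*0 = -2 + 0 = -2)
1/(b + q(-271)) = 1/(-87125 - 2) = 1/(-87127) = -1/87127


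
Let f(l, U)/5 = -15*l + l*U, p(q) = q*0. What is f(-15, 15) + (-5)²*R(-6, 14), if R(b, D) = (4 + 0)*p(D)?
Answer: 0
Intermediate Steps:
p(q) = 0
R(b, D) = 0 (R(b, D) = (4 + 0)*0 = 4*0 = 0)
f(l, U) = -75*l + 5*U*l (f(l, U) = 5*(-15*l + l*U) = 5*(-15*l + U*l) = -75*l + 5*U*l)
f(-15, 15) + (-5)²*R(-6, 14) = 5*(-15)*(-15 + 15) + (-5)²*0 = 5*(-15)*0 + 25*0 = 0 + 0 = 0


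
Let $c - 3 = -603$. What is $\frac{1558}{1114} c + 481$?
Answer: $- \frac{199483}{557} \approx -358.14$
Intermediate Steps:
$c = -600$ ($c = 3 - 603 = -600$)
$\frac{1558}{1114} c + 481 = \frac{1558}{1114} \left(-600\right) + 481 = 1558 \cdot \frac{1}{1114} \left(-600\right) + 481 = \frac{779}{557} \left(-600\right) + 481 = - \frac{467400}{557} + 481 = - \frac{199483}{557}$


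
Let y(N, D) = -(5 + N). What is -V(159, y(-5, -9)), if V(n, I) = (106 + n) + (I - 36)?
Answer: -229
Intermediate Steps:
y(N, D) = -5 - N
V(n, I) = 70 + I + n (V(n, I) = (106 + n) + (-36 + I) = 70 + I + n)
-V(159, y(-5, -9)) = -(70 + (-5 - 1*(-5)) + 159) = -(70 + (-5 + 5) + 159) = -(70 + 0 + 159) = -1*229 = -229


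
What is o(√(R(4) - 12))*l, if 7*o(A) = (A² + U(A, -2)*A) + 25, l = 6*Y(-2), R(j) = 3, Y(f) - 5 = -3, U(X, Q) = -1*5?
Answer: 192/7 - 180*I/7 ≈ 27.429 - 25.714*I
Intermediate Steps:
U(X, Q) = -5
Y(f) = 2 (Y(f) = 5 - 3 = 2)
l = 12 (l = 6*2 = 12)
o(A) = 25/7 - 5*A/7 + A²/7 (o(A) = ((A² - 5*A) + 25)/7 = (25 + A² - 5*A)/7 = 25/7 - 5*A/7 + A²/7)
o(√(R(4) - 12))*l = (25/7 - 5*√(3 - 12)/7 + (√(3 - 12))²/7)*12 = (25/7 - 15*I/7 + (√(-9))²/7)*12 = (25/7 - 15*I/7 + (3*I)²/7)*12 = (25/7 - 15*I/7 + (⅐)*(-9))*12 = (25/7 - 15*I/7 - 9/7)*12 = (16/7 - 15*I/7)*12 = 192/7 - 180*I/7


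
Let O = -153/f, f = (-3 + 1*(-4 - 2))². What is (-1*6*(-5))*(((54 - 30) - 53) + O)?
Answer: -2780/3 ≈ -926.67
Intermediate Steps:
f = 81 (f = (-3 + 1*(-6))² = (-3 - 6)² = (-9)² = 81)
O = -17/9 (O = -153/81 = -153*1/81 = -17/9 ≈ -1.8889)
(-1*6*(-5))*(((54 - 30) - 53) + O) = (-1*6*(-5))*(((54 - 30) - 53) - 17/9) = (-6*(-5))*((24 - 53) - 17/9) = 30*(-29 - 17/9) = 30*(-278/9) = -2780/3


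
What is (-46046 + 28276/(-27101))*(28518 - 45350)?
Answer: 21005004959104/27101 ≈ 7.7506e+8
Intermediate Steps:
(-46046 + 28276/(-27101))*(28518 - 45350) = (-46046 + 28276*(-1/27101))*(-16832) = (-46046 - 28276/27101)*(-16832) = -1247920922/27101*(-16832) = 21005004959104/27101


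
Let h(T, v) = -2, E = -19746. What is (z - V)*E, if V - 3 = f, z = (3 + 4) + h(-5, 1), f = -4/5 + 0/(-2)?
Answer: -276444/5 ≈ -55289.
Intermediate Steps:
f = -4/5 (f = -4*1/5 + 0*(-1/2) = -4/5 + 0 = -4/5 ≈ -0.80000)
z = 5 (z = (3 + 4) - 2 = 7 - 2 = 5)
V = 11/5 (V = 3 - 4/5 = 11/5 ≈ 2.2000)
(z - V)*E = (5 - 1*11/5)*(-19746) = (5 - 11/5)*(-19746) = (14/5)*(-19746) = -276444/5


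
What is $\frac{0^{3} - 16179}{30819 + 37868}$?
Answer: $- \frac{16179}{68687} \approx -0.23555$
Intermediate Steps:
$\frac{0^{3} - 16179}{30819 + 37868} = \frac{0 - 16179}{68687} = \left(-16179\right) \frac{1}{68687} = - \frac{16179}{68687}$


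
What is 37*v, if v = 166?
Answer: 6142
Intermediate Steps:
37*v = 37*166 = 6142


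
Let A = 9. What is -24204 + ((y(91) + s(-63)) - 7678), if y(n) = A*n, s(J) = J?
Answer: -31126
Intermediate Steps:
y(n) = 9*n
-24204 + ((y(91) + s(-63)) - 7678) = -24204 + ((9*91 - 63) - 7678) = -24204 + ((819 - 63) - 7678) = -24204 + (756 - 7678) = -24204 - 6922 = -31126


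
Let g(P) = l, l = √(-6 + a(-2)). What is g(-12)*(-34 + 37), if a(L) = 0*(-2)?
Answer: 3*I*√6 ≈ 7.3485*I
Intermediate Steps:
a(L) = 0
l = I*√6 (l = √(-6 + 0) = √(-6) = I*√6 ≈ 2.4495*I)
g(P) = I*√6
g(-12)*(-34 + 37) = (I*√6)*(-34 + 37) = (I*√6)*3 = 3*I*√6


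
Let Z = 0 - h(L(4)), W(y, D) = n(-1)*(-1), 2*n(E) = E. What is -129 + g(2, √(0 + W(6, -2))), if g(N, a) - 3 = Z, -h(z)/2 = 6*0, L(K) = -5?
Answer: -126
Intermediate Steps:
n(E) = E/2
W(y, D) = ½ (W(y, D) = ((½)*(-1))*(-1) = -½*(-1) = ½)
h(z) = 0 (h(z) = -12*0 = -2*0 = 0)
Z = 0 (Z = 0 - 1*0 = 0 + 0 = 0)
g(N, a) = 3 (g(N, a) = 3 + 0 = 3)
-129 + g(2, √(0 + W(6, -2))) = -129 + 3 = -126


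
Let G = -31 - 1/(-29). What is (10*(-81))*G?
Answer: 727380/29 ≈ 25082.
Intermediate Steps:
G = -898/29 (G = -31 - 1*(-1/29) = -31 + 1/29 = -898/29 ≈ -30.966)
(10*(-81))*G = (10*(-81))*(-898/29) = -810*(-898/29) = 727380/29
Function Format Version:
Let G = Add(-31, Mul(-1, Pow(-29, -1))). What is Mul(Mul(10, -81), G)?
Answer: Rational(727380, 29) ≈ 25082.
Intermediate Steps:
G = Rational(-898, 29) (G = Add(-31, Mul(-1, Rational(-1, 29))) = Add(-31, Rational(1, 29)) = Rational(-898, 29) ≈ -30.966)
Mul(Mul(10, -81), G) = Mul(Mul(10, -81), Rational(-898, 29)) = Mul(-810, Rational(-898, 29)) = Rational(727380, 29)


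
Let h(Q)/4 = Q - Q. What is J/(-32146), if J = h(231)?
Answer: 0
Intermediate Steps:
h(Q) = 0 (h(Q) = 4*(Q - Q) = 4*0 = 0)
J = 0
J/(-32146) = 0/(-32146) = 0*(-1/32146) = 0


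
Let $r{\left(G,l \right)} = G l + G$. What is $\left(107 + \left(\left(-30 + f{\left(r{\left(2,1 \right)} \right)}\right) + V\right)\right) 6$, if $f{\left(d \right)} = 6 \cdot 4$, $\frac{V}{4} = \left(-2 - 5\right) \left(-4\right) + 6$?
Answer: $1422$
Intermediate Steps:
$r{\left(G,l \right)} = G + G l$
$V = 136$ ($V = 4 \left(\left(-2 - 5\right) \left(-4\right) + 6\right) = 4 \left(\left(-7\right) \left(-4\right) + 6\right) = 4 \left(28 + 6\right) = 4 \cdot 34 = 136$)
$f{\left(d \right)} = 24$
$\left(107 + \left(\left(-30 + f{\left(r{\left(2,1 \right)} \right)}\right) + V\right)\right) 6 = \left(107 + \left(\left(-30 + 24\right) + 136\right)\right) 6 = \left(107 + \left(-6 + 136\right)\right) 6 = \left(107 + 130\right) 6 = 237 \cdot 6 = 1422$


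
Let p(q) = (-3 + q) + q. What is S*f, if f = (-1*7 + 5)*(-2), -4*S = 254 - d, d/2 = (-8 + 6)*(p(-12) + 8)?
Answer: -178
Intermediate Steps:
p(q) = -3 + 2*q
d = 76 (d = 2*((-8 + 6)*((-3 + 2*(-12)) + 8)) = 2*(-2*((-3 - 24) + 8)) = 2*(-2*(-27 + 8)) = 2*(-2*(-19)) = 2*38 = 76)
S = -89/2 (S = -(254 - 1*76)/4 = -(254 - 76)/4 = -¼*178 = -89/2 ≈ -44.500)
f = 4 (f = (-7 + 5)*(-2) = -2*(-2) = 4)
S*f = -89/2*4 = -178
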